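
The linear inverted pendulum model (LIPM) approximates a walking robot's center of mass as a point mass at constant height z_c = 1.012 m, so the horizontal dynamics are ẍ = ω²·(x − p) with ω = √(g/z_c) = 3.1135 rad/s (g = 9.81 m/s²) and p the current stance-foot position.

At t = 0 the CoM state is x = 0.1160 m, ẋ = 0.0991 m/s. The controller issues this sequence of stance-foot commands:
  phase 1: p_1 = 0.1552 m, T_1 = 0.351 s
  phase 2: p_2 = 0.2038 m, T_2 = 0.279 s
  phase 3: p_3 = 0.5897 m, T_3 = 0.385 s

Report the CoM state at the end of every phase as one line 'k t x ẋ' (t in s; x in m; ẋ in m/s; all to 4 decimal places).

phase 1: p=0.1552, T=0.351, ωT=1.092839, cosh=1.658996, sinh=1.323733; start (x,ẋ)=(0.116000, 0.099100) → end (x,ẋ)=(0.132301, 0.002846)
phase 2: p=0.2038, T=0.279, ωT=0.868667, cosh=1.401620, sinh=0.982110; start (x,ẋ)=(0.132301, 0.002846) → end (x,ẋ)=(0.104483, -0.214642)
phase 3: p=0.5897, T=0.385, ωT=1.198698, cosh=1.808691, sinh=1.507104; start (x,ẋ)=(0.104483, -0.214642) → end (x,ẋ)=(-0.391806, -2.665039)

1 0.3510 0.1323 0.0028
2 0.6300 0.1045 -0.2146
3 1.0150 -0.3918 -2.6650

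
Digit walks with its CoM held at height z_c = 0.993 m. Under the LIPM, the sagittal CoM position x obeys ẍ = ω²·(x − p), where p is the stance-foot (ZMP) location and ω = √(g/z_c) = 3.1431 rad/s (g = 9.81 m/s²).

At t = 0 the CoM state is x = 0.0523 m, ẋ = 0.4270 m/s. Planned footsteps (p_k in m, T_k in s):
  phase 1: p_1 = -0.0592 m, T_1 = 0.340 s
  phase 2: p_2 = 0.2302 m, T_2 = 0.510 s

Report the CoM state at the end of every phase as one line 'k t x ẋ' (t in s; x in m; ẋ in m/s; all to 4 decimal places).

1 0.3400 0.2967 1.1449
2 0.8500 1.2702 3.4572

phase 1: p=-0.0592, T=0.340, ωT=1.068654, cosh=1.627464, sinh=1.283994; start (x,ẋ)=(0.052300, 0.427000) → end (x,ẋ)=(0.296697, 1.144910)
phase 2: p=0.2302, T=0.510, ωT=1.602981, cosh=2.584558, sinh=2.383262; start (x,ẋ)=(0.296697, 1.144910) → end (x,ẋ)=(1.270195, 3.457203)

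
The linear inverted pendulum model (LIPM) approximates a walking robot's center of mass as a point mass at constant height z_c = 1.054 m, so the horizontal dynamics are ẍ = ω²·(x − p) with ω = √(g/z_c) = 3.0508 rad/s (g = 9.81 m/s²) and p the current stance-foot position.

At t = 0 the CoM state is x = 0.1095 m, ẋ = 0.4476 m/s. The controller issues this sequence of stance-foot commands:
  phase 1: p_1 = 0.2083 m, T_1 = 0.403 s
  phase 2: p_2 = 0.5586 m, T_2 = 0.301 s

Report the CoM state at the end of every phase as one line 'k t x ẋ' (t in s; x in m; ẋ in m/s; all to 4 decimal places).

1 0.4030 0.2543 0.3595
2 0.7040 0.2408 -0.4554

phase 1: p=0.2083, T=0.403, ωT=1.229472, cosh=1.855936, sinh=1.563489; start (x,ẋ)=(0.109500, 0.447600) → end (x,ẋ)=(0.254322, 0.359452)
phase 2: p=0.5586, T=0.301, ωT=0.918291, cosh=1.452103, sinh=1.052902; start (x,ẋ)=(0.254322, 0.359452) → end (x,ẋ)=(0.240812, -0.455440)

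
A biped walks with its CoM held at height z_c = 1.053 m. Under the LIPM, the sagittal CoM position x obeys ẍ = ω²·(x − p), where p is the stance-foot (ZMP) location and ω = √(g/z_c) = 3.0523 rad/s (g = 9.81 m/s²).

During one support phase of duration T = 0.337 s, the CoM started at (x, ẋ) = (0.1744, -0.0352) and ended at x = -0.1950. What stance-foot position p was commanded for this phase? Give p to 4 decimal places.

ωT = 3.0523·0.337 = 1.028625; cosh(ωT) = 1.577358, sinh(ωT) = 1.219860
x(T) = p + (x₀−p)·cosh(ωT) + (ẋ₀/ω)·sinh(ωT) ⇒ p·(1 − cosh) = x(T) − x₀·cosh − (ẋ₀/ω)·sinh
numerator   = -0.1950 − (0.1744)·1.577358 − (-0.0352/3.0523)·1.219860 = -0.456023
denominator = 1 − 1.577358 = -0.577358
p = -0.456023 / -0.577358 = 0.7898

p = 0.7898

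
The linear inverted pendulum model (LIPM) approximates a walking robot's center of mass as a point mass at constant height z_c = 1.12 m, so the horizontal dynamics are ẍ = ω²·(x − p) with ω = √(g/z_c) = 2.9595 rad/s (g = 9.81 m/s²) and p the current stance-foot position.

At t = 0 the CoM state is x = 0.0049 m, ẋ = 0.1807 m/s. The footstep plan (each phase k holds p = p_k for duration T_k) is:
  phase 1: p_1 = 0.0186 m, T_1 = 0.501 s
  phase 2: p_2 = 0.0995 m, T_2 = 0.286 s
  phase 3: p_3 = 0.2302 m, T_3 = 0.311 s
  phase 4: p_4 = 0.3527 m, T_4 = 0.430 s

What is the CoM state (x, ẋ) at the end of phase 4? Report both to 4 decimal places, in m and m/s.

phase 1: p=0.0186, T=0.501, ωT=1.482709, cosh=2.315943, sinh=2.088921; start (x,ẋ)=(0.004900, 0.180700) → end (x,ẋ)=(0.114416, 0.333795)
phase 2: p=0.0995, T=0.286, ωT=0.846417, cosh=1.380114, sinh=0.951165; start (x,ẋ)=(0.114416, 0.333795) → end (x,ẋ)=(0.227366, 0.502664)
phase 3: p=0.2302, T=0.311, ωT=0.920404, cosh=1.454332, sinh=1.055974; start (x,ẋ)=(0.227366, 0.502664) → end (x,ẋ)=(0.405433, 0.722183)
phase 4: p=0.3527, T=0.430, ωT=1.272585, cosh=1.925088, sinh=1.644981; start (x,ẋ)=(0.405433, 0.722183) → end (x,ẋ)=(0.855626, 1.646984)

x = 0.8556, ẋ = 1.6470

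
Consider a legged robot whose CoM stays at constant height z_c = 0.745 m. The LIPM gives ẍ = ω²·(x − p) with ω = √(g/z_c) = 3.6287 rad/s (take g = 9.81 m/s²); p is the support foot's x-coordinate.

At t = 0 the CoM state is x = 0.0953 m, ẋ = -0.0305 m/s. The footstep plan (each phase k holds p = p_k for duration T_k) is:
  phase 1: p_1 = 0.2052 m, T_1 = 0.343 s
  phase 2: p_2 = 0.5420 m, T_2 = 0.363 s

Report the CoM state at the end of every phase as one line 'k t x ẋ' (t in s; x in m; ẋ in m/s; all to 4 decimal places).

1 0.3430 -0.0148 -0.6921
2 0.7060 -0.9023 -4.8851

phase 1: p=0.2052, T=0.343, ωT=1.244644, cosh=1.879871, sinh=1.591828; start (x,ẋ)=(0.095300, -0.030500) → end (x,ẋ)=(-0.014777, -0.692148)
phase 2: p=0.5420, T=0.363, ωT=1.317218, cosh=2.000451, sinh=1.732571; start (x,ẋ)=(-0.014777, -0.692148) → end (x,ẋ)=(-0.902281, -4.885057)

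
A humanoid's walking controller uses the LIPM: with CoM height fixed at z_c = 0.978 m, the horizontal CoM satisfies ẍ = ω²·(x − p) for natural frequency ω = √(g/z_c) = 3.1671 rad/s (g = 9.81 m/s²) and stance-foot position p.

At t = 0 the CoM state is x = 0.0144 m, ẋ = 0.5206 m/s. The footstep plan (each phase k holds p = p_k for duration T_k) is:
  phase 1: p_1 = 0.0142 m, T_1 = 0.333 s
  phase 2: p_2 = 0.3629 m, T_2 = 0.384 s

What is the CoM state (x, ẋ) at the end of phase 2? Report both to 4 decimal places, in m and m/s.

x = 0.5116, ẋ = 0.8520

phase 1: p=0.0142, T=0.333, ωT=1.054644, cosh=1.609635, sinh=1.261319; start (x,ẋ)=(0.014400, 0.520600) → end (x,ẋ)=(0.221854, 0.838775)
phase 2: p=0.3629, T=0.384, ωT=1.216166, cosh=1.835296, sinh=1.538932; start (x,ẋ)=(0.221854, 0.838775) → end (x,ẋ)=(0.511610, 0.851951)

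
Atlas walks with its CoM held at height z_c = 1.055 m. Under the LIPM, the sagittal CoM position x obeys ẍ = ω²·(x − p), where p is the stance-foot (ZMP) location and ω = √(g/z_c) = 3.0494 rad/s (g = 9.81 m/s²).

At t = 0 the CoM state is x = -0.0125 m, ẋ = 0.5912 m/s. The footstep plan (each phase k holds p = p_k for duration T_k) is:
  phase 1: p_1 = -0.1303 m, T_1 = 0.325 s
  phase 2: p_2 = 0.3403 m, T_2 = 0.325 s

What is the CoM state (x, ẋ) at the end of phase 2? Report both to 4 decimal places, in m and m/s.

x = 0.7449, ẋ = 1.7983

phase 1: p=-0.1303, T=0.325, ωT=0.991055, cosh=1.532630, sinh=1.161445; start (x,ẋ)=(-0.012500, 0.591200) → end (x,ẋ)=(0.275418, 1.323304)
phase 2: p=0.3403, T=0.325, ωT=0.991055, cosh=1.532630, sinh=1.161445; start (x,ẋ)=(0.275418, 1.323304) → end (x,ẋ)=(0.744876, 1.798343)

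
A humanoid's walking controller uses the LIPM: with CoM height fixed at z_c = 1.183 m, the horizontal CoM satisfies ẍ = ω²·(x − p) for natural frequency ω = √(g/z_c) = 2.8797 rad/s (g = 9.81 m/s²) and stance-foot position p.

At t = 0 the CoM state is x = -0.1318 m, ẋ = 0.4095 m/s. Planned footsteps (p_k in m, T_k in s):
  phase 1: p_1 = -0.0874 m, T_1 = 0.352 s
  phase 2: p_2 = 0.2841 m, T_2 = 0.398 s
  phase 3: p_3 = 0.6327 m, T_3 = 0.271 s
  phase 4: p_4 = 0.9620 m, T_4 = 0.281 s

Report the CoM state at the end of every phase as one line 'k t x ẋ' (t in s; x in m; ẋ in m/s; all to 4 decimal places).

phase 1: p=-0.0874, T=0.352, ωT=1.013654, cosh=1.559272, sinh=1.196381; start (x,ẋ)=(-0.131800, 0.409500) → end (x,ẋ)=(0.013497, 0.485554)
phase 2: p=0.2841, T=0.398, ωT=1.146121, cosh=1.731916, sinh=1.414049; start (x,ẋ)=(0.013497, 0.485554) → end (x,ẋ)=(0.053864, -0.260968)
phase 3: p=0.6327, T=0.271, ωT=0.780399, cosh=1.320283, sinh=0.862059; start (x,ẋ)=(0.053864, -0.260968) → end (x,ẋ)=(-0.209650, -1.781496)
phase 4: p=0.9620, T=0.281, ωT=0.809196, cosh=1.345658, sinh=0.900442; start (x,ẋ)=(-0.209650, -1.781496) → end (x,ẋ)=(-1.171690, -5.435378)

1 0.3520 0.0135 0.4856
2 0.7500 0.0539 -0.2610
3 1.0210 -0.2096 -1.7815
4 1.3020 -1.1717 -5.4354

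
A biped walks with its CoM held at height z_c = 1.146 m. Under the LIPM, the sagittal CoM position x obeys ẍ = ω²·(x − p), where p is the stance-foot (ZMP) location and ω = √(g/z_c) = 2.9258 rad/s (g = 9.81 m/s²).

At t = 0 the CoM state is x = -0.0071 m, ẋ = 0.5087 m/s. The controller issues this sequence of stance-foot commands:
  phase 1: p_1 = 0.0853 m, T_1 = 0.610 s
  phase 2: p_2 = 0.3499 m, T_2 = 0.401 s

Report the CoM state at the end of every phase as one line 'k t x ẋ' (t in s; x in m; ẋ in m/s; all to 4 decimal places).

1 0.6100 0.3056 0.7754
2 1.0110 0.6589 1.1840

phase 1: p=0.0853, T=0.610, ωT=1.784738, cosh=3.062930, sinh=2.895089; start (x,ẋ)=(-0.007100, 0.508700) → end (x,ẋ)=(0.305646, 0.775443)
phase 2: p=0.3499, T=0.401, ωT=1.173246, cosh=1.770914, sinh=1.461553; start (x,ẋ)=(0.305646, 0.775443) → end (x,ẋ)=(0.658894, 1.184002)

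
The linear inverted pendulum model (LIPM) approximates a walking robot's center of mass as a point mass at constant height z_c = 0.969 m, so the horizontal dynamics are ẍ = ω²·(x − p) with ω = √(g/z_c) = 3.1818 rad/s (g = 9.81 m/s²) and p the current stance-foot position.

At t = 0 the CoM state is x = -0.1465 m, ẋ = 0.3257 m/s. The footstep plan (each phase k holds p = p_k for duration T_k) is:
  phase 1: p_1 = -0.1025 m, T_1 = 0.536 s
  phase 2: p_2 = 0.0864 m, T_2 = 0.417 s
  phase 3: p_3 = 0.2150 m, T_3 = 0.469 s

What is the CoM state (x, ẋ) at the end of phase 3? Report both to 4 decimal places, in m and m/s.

x = 1.0171, ẋ = 2.6851

phase 1: p=-0.1025, T=0.536, ωT=1.705445, cosh=2.842762, sinh=2.661071; start (x,ẋ)=(-0.146500, 0.325700) → end (x,ẋ)=(0.044815, 0.553340)
phase 2: p=0.0864, T=0.417, ωT=1.326811, cosh=2.017163, sinh=1.751841; start (x,ẋ)=(0.044815, 0.553340) → end (x,ẋ)=(0.307175, 0.884381)
phase 3: p=0.2150, T=0.469, ωT=1.492264, cosh=2.336008, sinh=2.111145; start (x,ẋ)=(0.307175, 0.884381) → end (x,ẋ)=(1.017113, 2.685080)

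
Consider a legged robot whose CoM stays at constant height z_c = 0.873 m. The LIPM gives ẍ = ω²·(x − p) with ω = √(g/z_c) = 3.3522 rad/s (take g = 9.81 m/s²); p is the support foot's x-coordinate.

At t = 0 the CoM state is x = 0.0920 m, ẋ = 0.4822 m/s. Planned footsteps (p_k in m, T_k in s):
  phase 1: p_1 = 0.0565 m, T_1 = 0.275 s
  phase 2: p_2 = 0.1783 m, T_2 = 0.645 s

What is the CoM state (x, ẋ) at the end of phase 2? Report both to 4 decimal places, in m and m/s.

phase 1: p=0.0565, T=0.275, ωT=0.921855, cosh=1.455865, sinh=1.058084; start (x,ẋ)=(0.092000, 0.482200) → end (x,ẋ)=(0.260384, 0.827933)
phase 2: p=0.1783, T=0.645, ωT=2.162169, cosh=4.402521, sinh=4.287445; start (x,ẋ)=(0.260384, 0.827933) → end (x,ẋ)=(1.598600, 4.824739)

x = 1.5986, ẋ = 4.8247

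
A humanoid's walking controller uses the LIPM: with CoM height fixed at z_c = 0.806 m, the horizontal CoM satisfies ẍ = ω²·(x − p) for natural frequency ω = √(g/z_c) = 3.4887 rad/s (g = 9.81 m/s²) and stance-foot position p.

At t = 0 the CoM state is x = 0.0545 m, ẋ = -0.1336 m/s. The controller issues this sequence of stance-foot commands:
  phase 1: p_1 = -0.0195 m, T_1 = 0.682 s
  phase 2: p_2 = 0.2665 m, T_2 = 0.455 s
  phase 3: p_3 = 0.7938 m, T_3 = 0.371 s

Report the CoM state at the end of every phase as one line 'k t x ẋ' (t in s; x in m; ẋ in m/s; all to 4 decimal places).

phase 1: p=-0.0195, T=0.682, ωT=2.379293, cosh=5.444943, sinh=5.352327; start (x,ẋ)=(0.054500, -0.133600) → end (x,ẋ)=(0.178458, 0.654333)
phase 2: p=0.2665, T=0.455, ωT=1.587359, cosh=2.547639, sinh=2.343174; start (x,ẋ)=(0.178458, 0.654333) → end (x,ẋ)=(0.481681, 0.947293)
phase 3: p=0.7938, T=0.371, ωT=1.294308, cosh=1.961278, sinh=1.687191; start (x,ẋ)=(0.481681, 0.947293) → end (x,ẋ)=(0.639775, 0.020744)

1 0.6820 0.1785 0.6543
2 1.1370 0.4817 0.9473
3 1.5080 0.6398 0.0207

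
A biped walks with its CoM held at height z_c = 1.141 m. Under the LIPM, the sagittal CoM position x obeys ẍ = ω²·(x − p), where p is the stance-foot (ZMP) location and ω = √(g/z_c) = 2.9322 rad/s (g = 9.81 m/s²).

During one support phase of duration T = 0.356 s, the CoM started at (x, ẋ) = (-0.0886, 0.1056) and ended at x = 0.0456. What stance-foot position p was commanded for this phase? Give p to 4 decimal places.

ωT = 2.9322·0.356 = 1.043863; cosh(ωT) = 1.596130, sinh(ωT) = 1.244038
x(T) = p + (x₀−p)·cosh(ωT) + (ẋ₀/ω)·sinh(ωT) ⇒ p·(1 − cosh) = x(T) − x₀·cosh − (ẋ₀/ω)·sinh
numerator   = 0.0456 − (-0.0886)·1.596130 − (0.1056/2.9322)·1.244038 = 0.142214
denominator = 1 − 1.596130 = -0.596130
p = 0.142214 / -0.596130 = -0.2386

p = -0.2386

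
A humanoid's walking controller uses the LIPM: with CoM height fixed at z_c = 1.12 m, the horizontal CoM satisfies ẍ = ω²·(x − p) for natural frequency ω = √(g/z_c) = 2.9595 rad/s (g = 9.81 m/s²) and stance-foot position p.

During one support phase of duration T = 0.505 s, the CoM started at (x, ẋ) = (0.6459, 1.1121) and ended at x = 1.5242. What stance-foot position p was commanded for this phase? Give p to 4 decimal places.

ωT = 2.9595·0.505 = 1.494547; cosh(ωT) = 2.340835, sinh(ωT) = 2.116485
x(T) = p + (x₀−p)·cosh(ωT) + (ẋ₀/ω)·sinh(ωT) ⇒ p·(1 − cosh) = x(T) − x₀·cosh − (ẋ₀/ω)·sinh
numerator   = 1.5242 − (0.6459)·2.340835 − (1.1121/2.9595)·2.116485 = -0.783063
denominator = 1 − 2.340835 = -1.340835
p = -0.783063 / -1.340835 = 0.5840

p = 0.5840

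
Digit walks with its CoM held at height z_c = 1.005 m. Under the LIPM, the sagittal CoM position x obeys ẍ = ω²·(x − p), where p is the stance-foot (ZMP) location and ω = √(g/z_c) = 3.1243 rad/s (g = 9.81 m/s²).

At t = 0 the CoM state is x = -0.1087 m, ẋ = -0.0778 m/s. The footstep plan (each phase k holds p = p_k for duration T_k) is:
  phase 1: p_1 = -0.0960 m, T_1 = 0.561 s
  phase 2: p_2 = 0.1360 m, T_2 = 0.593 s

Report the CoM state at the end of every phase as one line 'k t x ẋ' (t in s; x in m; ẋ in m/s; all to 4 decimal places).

1 0.5610 -0.2034 -0.3422
2 1.1540 -1.3136 -4.4163

phase 1: p=-0.0960, T=0.561, ωT=1.752732, cosh=2.971824, sinh=2.798524; start (x,ẋ)=(-0.108700, -0.077800) → end (x,ẋ)=(-0.203430, -0.342249)
phase 2: p=0.1360, T=0.593, ωT=1.852710, cosh=3.266945, sinh=3.110133; start (x,ẋ)=(-0.203430, -0.342249) → end (x,ẋ)=(-1.313596, -4.416345)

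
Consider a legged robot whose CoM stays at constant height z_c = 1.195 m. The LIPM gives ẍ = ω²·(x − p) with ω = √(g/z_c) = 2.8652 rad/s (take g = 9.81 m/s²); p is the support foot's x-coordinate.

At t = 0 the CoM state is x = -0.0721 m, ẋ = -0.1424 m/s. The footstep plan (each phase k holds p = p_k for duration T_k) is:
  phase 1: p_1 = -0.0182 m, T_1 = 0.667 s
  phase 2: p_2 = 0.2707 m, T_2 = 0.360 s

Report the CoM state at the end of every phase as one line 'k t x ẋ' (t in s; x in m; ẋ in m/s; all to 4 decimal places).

1 0.6670 -0.3687 -1.0025
2 1.0270 -1.1685 -3.8278

phase 1: p=-0.0182, T=0.667, ωT=1.911088, cosh=3.454181, sinh=3.306262; start (x,ẋ)=(-0.072100, -0.142400) → end (x,ẋ)=(-0.368701, -1.002476)
phase 2: p=0.2707, T=0.360, ωT=1.031472, cosh=1.580837, sinh=1.224355; start (x,ẋ)=(-0.368701, -1.002476) → end (x,ẋ)=(-1.168466, -3.827784)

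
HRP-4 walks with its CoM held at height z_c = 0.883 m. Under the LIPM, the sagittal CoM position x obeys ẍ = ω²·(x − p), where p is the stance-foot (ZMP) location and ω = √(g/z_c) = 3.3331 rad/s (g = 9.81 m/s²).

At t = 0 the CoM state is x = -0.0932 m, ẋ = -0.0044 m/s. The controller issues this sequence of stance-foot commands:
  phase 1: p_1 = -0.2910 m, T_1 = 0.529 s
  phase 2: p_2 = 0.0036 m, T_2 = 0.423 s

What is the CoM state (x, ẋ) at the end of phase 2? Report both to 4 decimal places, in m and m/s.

phase 1: p=-0.2910, T=0.529, ωT=1.763210, cosh=3.001309, sinh=2.829816; start (x,ẋ)=(-0.093200, -0.004400) → end (x,ẋ)=(0.298923, 1.852455)
phase 2: p=0.0036, T=0.423, ωT=1.409901, cosh=2.169859, sinh=1.925692; start (x,ẋ)=(0.298923, 1.852455) → end (x,ẋ)=(1.714662, 5.915107)

x = 1.7147, ẋ = 5.9151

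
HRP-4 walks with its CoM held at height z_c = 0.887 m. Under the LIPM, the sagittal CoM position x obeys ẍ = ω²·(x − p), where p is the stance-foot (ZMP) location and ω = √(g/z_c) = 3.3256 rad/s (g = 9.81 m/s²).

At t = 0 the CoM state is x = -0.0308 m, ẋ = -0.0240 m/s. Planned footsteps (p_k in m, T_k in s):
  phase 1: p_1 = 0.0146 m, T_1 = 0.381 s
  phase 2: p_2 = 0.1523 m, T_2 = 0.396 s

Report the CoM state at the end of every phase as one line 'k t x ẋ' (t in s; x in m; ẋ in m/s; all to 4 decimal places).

phase 1: p=0.0146, T=0.381, ωT=1.267054, cosh=1.916018, sinh=1.634358; start (x,ẋ)=(-0.030800, -0.024000) → end (x,ẋ)=(-0.084182, -0.292743)
phase 2: p=0.1523, T=0.396, ωT=1.316938, cosh=1.999965, sinh=1.732010; start (x,ẋ)=(-0.084182, -0.292743) → end (x,ẋ)=(-0.473120, -1.947606)

1 0.3810 -0.0842 -0.2927
2 0.7770 -0.4731 -1.9476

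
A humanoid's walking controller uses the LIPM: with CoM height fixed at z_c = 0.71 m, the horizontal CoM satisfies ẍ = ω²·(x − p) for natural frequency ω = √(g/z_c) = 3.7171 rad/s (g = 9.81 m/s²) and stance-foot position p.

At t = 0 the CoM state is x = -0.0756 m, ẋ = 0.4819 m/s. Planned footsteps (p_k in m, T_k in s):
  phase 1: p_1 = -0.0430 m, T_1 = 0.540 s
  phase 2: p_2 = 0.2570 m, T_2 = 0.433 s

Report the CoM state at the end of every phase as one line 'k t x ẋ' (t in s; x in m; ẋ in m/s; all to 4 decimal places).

phase 1: p=-0.0430, T=0.540, ωT=2.007234, cosh=3.788531, sinh=3.654171; start (x,ẋ)=(-0.075600, 0.481900) → end (x,ẋ)=(0.307236, 1.382890)
phase 2: p=0.2570, T=0.433, ωT=1.609504, cosh=2.600159, sinh=2.400173; start (x,ẋ)=(0.307236, 1.382890) → end (x,ẋ)=(1.280568, 4.043920)

1 0.5400 0.3072 1.3829
2 0.9730 1.2806 4.0439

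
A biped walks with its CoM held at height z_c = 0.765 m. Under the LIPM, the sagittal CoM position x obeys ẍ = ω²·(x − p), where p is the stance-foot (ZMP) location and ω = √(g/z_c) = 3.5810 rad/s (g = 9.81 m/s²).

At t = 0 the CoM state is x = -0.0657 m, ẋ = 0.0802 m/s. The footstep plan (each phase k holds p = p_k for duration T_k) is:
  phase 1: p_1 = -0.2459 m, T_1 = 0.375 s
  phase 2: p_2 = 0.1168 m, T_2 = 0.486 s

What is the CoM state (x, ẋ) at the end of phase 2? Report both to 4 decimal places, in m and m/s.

phase 1: p=-0.2459, T=0.375, ωT=1.342875, cosh=2.045566, sinh=1.784473; start (x,ẋ)=(-0.065700, 0.080200) → end (x,ẋ)=(0.162676, 1.315568)
phase 2: p=0.1168, T=0.486, ωT=1.740366, cosh=2.937443, sinh=2.761986; start (x,ẋ)=(0.162676, 1.315568) → end (x,ẋ)=(1.266242, 4.318150)

x = 1.2662, ẋ = 4.3182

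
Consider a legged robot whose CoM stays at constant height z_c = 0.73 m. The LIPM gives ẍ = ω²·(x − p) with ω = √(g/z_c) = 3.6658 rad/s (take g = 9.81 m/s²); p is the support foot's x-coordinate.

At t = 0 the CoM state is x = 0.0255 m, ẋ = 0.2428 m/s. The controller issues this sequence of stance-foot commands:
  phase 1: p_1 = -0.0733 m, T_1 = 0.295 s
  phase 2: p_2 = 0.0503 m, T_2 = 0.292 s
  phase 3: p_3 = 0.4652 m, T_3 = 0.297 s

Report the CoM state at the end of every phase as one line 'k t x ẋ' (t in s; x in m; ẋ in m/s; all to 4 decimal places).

phase 1: p=-0.0733, T=0.295, ωT=1.081411, cosh=1.643977, sinh=1.304860; start (x,ẋ)=(0.025500, 0.242800) → end (x,ẋ)=(0.175551, 0.871753)
phase 2: p=0.0503, T=0.292, ωT=1.070414, cosh=1.629726, sinh=1.286859; start (x,ẋ)=(0.175551, 0.871753) → end (x,ẋ)=(0.560449, 2.011574)
phase 3: p=0.4652, T=0.297, ωT=1.088743, cosh=1.653588, sinh=1.316949; start (x,ẋ)=(0.560449, 2.011574) → end (x,ẋ)=(1.345366, 3.786144)

1 0.2950 0.1756 0.8718
2 0.5870 0.5604 2.0116
3 0.8840 1.3454 3.7861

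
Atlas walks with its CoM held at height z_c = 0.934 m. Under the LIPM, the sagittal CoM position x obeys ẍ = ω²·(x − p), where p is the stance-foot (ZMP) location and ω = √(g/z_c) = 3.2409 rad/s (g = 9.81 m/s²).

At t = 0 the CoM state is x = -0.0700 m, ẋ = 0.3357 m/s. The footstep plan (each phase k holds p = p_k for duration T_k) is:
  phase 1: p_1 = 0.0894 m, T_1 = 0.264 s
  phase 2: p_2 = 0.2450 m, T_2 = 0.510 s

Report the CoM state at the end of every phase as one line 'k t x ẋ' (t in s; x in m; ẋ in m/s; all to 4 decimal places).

phase 1: p=0.0894, T=0.264, ωT=0.855598, cosh=1.388905, sinh=0.963875; start (x,ẋ)=(-0.070000, 0.335700) → end (x,ẋ)=(-0.032151, -0.031682)
phase 2: p=0.2450, T=0.510, ωT=1.652859, cosh=2.706695, sinh=2.515193; start (x,ẋ)=(-0.032151, -0.031682) → end (x,ẋ)=(-0.529751, -2.344947)

1 0.2640 -0.0322 -0.0317
2 0.7740 -0.5298 -2.3449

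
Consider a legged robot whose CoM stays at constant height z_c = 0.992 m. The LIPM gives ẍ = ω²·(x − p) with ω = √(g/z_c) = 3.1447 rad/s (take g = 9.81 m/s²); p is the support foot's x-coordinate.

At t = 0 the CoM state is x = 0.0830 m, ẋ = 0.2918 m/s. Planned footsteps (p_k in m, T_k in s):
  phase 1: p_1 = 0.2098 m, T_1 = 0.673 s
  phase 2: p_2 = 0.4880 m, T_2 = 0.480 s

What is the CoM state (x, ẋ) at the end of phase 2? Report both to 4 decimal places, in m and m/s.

phase 1: p=0.2098, T=0.673, ωT=2.116383, cosh=4.210763, sinh=4.090296; start (x,ẋ)=(0.083000, 0.291800) → end (x,ẋ)=(0.055418, -0.402297)
phase 2: p=0.4880, T=0.480, ωT=1.509456, cosh=2.372650, sinh=2.151619; start (x,ẋ)=(0.055418, -0.402297) → end (x,ẋ)=(-0.813619, -3.881443)

x = -0.8136, ẋ = -3.8814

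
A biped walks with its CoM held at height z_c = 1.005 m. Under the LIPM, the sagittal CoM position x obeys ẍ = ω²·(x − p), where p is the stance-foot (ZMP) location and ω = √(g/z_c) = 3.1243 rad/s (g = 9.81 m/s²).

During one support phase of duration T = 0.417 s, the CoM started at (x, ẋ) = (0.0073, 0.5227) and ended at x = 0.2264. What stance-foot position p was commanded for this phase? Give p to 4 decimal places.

p = 0.0749

ωT = 3.1243·0.417 = 1.302833; cosh(ωT) = 1.975734, sinh(ωT) = 1.703973
x(T) = p + (x₀−p)·cosh(ωT) + (ẋ₀/ω)·sinh(ωT) ⇒ p·(1 − cosh) = x(T) − x₀·cosh − (ẋ₀/ω)·sinh
numerator   = 0.2264 − (0.0073)·1.975734 − (0.5227/3.1243)·1.703973 = -0.073100
denominator = 1 − 1.975734 = -0.975734
p = -0.073100 / -0.975734 = 0.0749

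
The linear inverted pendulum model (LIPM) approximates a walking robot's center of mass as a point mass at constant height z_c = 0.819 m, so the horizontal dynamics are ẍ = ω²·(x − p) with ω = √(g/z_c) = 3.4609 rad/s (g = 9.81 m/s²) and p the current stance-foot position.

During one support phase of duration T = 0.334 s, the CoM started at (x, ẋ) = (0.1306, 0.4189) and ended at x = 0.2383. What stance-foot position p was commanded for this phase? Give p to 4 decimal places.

p = 0.2184

ωT = 3.4609·0.334 = 1.155941; cosh(ωT) = 1.745886, sinh(ωT) = 1.431124
x(T) = p + (x₀−p)·cosh(ωT) + (ẋ₀/ω)·sinh(ωT) ⇒ p·(1 − cosh) = x(T) − x₀·cosh − (ẋ₀/ω)·sinh
numerator   = 0.2383 − (0.1306)·1.745886 − (0.4189/3.4609)·1.431124 = -0.162933
denominator = 1 − 1.745886 = -0.745886
p = -0.162933 / -0.745886 = 0.2184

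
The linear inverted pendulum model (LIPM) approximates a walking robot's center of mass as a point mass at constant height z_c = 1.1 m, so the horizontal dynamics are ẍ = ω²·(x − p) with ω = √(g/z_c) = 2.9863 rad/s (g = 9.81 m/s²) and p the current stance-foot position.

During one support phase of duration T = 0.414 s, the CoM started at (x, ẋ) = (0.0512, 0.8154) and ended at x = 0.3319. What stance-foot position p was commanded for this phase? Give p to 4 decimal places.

ωT = 2.9863·0.414 = 1.236328; cosh(ωT) = 1.866699, sinh(ωT) = 1.576250
x(T) = p + (x₀−p)·cosh(ωT) + (ẋ₀/ω)·sinh(ωT) ⇒ p·(1 − cosh) = x(T) − x₀·cosh − (ẋ₀/ω)·sinh
numerator   = 0.3319 − (0.0512)·1.866699 − (0.8154/2.9863)·1.576250 = -0.194065
denominator = 1 − 1.866699 = -0.866699
p = -0.194065 / -0.866699 = 0.2239

p = 0.2239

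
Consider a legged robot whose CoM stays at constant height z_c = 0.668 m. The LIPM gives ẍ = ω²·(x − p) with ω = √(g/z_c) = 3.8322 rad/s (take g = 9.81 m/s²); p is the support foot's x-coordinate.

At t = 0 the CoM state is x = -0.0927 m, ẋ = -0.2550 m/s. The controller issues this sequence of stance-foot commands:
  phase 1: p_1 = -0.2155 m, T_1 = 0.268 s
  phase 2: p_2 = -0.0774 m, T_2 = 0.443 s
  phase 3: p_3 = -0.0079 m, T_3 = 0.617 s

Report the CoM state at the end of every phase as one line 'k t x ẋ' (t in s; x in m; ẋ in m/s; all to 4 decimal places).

phase 1: p=-0.2155, T=0.268, ωT=1.027030, cosh=1.575413, sinh=1.217344; start (x,ẋ)=(-0.092700, -0.255000) → end (x,ẋ)=(-0.103043, 0.171145)
phase 2: p=-0.0774, T=0.443, ωT=1.697665, cosh=2.822145, sinh=2.639034; start (x,ẋ)=(-0.103043, 0.171145) → end (x,ẋ)=(-0.031910, 0.223659)
phase 3: p=-0.0079, T=0.617, ωT=2.364467, cosh=5.366185, sinh=5.272186; start (x,ẋ)=(-0.031910, 0.223659) → end (x,ẋ)=(0.170959, 0.715097)

1 0.2680 -0.1030 0.1711
2 0.7110 -0.0319 0.2237
3 1.3280 0.1710 0.7151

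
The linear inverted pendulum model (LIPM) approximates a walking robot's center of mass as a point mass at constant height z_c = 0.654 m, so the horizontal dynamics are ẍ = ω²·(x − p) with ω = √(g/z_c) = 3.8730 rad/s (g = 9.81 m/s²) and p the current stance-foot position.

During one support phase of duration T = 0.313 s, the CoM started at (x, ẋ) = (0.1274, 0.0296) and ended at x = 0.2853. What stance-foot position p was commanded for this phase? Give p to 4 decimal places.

ωT = 3.8730·0.313 = 1.212249; cosh(ωT) = 1.829281, sinh(ωT) = 1.531754
x(T) = p + (x₀−p)·cosh(ωT) + (ẋ₀/ω)·sinh(ωT) ⇒ p·(1 − cosh) = x(T) − x₀·cosh − (ẋ₀/ω)·sinh
numerator   = 0.2853 − (0.1274)·1.829281 − (0.0296/3.8730)·1.531754 = 0.040543
denominator = 1 − 1.829281 = -0.829281
p = 0.040543 / -0.829281 = -0.0489

p = -0.0489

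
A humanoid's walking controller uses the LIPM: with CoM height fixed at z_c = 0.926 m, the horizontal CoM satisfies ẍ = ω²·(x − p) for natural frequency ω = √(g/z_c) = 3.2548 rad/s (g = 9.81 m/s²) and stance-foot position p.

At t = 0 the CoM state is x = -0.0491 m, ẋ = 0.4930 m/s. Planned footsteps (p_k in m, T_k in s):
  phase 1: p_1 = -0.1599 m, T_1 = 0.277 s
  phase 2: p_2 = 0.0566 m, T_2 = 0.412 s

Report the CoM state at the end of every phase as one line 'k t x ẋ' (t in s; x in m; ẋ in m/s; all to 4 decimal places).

phase 1: p=-0.1599, T=0.277, ωT=0.901580, cosh=1.434710, sinh=1.028782; start (x,ẋ)=(-0.049100, 0.493000) → end (x,ẋ)=(0.154894, 1.078323)
phase 2: p=0.0566, T=0.412, ωT=1.340978, cosh=2.042184, sinh=1.780595; start (x,ẋ)=(0.154894, 1.078323) → end (x,ẋ)=(0.847250, 2.771796)

1 0.2770 0.1549 1.0783
2 0.6890 0.8472 2.7718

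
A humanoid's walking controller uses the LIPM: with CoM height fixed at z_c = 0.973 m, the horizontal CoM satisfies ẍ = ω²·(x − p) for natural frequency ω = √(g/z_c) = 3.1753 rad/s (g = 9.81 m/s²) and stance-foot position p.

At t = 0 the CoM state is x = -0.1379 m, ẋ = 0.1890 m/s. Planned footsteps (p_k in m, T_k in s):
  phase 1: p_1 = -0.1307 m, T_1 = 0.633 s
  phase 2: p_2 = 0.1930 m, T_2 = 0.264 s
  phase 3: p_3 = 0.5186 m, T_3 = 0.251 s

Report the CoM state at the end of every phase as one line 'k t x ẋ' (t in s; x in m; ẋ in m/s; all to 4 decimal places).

1 0.6330 0.0601 0.6341
2 0.8970 0.1983 0.4736
3 1.1480 0.2229 -0.2671

phase 1: p=-0.1307, T=0.633, ωT=2.009965, cosh=3.798524, sinh=3.664531; start (x,ẋ)=(-0.137900, 0.189000) → end (x,ẋ)=(0.060071, 0.634142)
phase 2: p=0.1930, T=0.264, ωT=0.838279, cosh=1.372419, sinh=0.939965; start (x,ẋ)=(0.060071, 0.634142) → end (x,ẋ)=(0.198286, 0.473558)
phase 3: p=0.5186, T=0.251, ωT=0.797000, cosh=1.334777, sinh=0.884098; start (x,ẋ)=(0.198286, 0.473558) → end (x,ẋ)=(0.222906, -0.267114)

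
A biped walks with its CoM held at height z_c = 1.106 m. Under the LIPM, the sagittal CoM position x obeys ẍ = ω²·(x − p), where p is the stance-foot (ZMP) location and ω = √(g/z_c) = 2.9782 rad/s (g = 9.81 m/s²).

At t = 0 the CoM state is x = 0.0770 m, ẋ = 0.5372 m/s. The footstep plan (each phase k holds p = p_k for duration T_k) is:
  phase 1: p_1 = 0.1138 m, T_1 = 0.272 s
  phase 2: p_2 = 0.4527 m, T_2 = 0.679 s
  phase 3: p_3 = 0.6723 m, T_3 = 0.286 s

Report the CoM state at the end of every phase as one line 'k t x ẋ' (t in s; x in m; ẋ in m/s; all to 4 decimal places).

1 0.2720 0.2269 0.6245
2 0.9510 0.3630 -0.0956
3 1.2370 0.2130 -1.0156

phase 1: p=0.1138, T=0.272, ωT=0.810070, cosh=1.346446, sinh=0.901620; start (x,ẋ)=(0.077000, 0.537200) → end (x,ẋ)=(0.226883, 0.624496)
phase 2: p=0.4527, T=0.679, ωT=2.022198, cosh=3.843638, sinh=3.711273; start (x,ẋ)=(0.226883, 0.624496) → end (x,ẋ)=(0.362953, -0.095606)
phase 3: p=0.6723, T=0.286, ωT=0.851765, cosh=1.385221, sinh=0.958560; start (x,ẋ)=(0.362953, -0.095606) → end (x,ẋ)=(0.213014, -1.015554)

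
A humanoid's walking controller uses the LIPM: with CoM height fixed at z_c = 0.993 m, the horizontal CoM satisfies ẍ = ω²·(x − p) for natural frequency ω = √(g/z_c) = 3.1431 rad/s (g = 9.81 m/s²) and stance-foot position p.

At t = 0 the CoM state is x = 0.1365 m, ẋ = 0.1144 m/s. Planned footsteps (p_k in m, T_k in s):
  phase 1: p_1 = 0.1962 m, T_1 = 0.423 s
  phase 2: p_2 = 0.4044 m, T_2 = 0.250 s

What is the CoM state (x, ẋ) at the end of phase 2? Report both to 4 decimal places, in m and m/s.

x = 0.0261, ẋ = -0.8542

phase 1: p=0.1962, T=0.423, ωT=1.329531, cosh=2.021936, sinh=1.757335; start (x,ẋ)=(0.136500, 0.114400) → end (x,ẋ)=(0.139452, -0.098442)
phase 2: p=0.4044, T=0.250, ωT=0.785775, cosh=1.324937, sinh=0.869170; start (x,ẋ)=(0.139452, -0.098442) → end (x,ẋ)=(0.026139, -0.854237)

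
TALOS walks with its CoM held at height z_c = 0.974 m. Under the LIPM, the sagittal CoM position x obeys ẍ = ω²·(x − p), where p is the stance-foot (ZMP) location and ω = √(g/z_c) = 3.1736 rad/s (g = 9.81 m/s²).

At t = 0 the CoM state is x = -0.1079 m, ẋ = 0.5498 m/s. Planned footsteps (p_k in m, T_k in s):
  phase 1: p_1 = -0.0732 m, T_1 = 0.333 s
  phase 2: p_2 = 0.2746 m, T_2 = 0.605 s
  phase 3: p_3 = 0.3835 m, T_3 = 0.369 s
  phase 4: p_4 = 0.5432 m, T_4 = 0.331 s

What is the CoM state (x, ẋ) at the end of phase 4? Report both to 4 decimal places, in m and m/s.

phase 1: p=-0.0732, T=0.333, ωT=1.056809, cosh=1.612369, sinh=1.264806; start (x,ẋ)=(-0.107900, 0.549800) → end (x,ẋ)=(0.089968, 0.747195)
phase 2: p=0.2746, T=0.605, ωT=1.920028, cosh=3.483876, sinh=3.337273; start (x,ẋ)=(0.089968, 0.747195) → end (x,ẋ)=(0.417095, 0.647666)
phase 3: p=0.3835, T=0.369, ωT=1.171058, cosh=1.767722, sinh=1.457683; start (x,ẋ)=(0.417095, 0.647666) → end (x,ẋ)=(0.740370, 1.300308)
phase 4: p=0.5432, T=0.331, ωT=1.050462, cosh=1.604373, sinh=1.254597; start (x,ẋ)=(0.740370, 1.300308) → end (x,ẋ)=(1.373575, 2.871228)

x = 1.3736, ẋ = 2.8712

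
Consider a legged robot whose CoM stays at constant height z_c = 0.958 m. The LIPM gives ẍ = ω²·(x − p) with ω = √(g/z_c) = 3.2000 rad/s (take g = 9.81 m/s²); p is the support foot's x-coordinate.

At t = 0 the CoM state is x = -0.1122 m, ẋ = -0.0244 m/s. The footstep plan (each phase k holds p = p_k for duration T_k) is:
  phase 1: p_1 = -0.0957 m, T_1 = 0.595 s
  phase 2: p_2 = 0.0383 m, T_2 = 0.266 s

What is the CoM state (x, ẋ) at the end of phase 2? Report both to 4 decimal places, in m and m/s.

phase 1: p=-0.0957, T=0.595, ωT=1.904000, cosh=3.430832, sinh=3.281860; start (x,ẋ)=(-0.112200, -0.024400) → end (x,ẋ)=(-0.177333, -0.256994)
phase 2: p=0.0383, T=0.266, ωT=0.851200, cosh=1.384679, sinh=0.957777; start (x,ẋ)=(-0.177333, -0.256994) → end (x,ẋ)=(-0.337202, -1.016745)

x = -0.3372, ẋ = -1.0167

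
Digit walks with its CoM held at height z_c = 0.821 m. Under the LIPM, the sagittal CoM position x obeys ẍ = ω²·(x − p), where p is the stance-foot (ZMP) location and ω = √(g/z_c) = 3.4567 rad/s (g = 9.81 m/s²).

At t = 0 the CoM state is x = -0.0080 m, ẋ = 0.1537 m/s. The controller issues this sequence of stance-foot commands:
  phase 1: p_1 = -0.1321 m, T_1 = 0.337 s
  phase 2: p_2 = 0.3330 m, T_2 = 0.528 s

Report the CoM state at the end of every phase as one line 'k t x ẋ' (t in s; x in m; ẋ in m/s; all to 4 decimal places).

1 0.3370 0.1505 0.8910
2 0.8650 0.5309 0.9295

phase 1: p=-0.1321, T=0.337, ωT=1.164908, cosh=1.758790, sinh=1.446838; start (x,ẋ)=(-0.008000, 0.153700) → end (x,ẋ)=(0.150499, 0.890985)
phase 2: p=0.3330, T=0.528, ωT=1.825138, cosh=3.182422, sinh=3.021227; start (x,ẋ)=(0.150499, 0.890985) → end (x,ẋ)=(0.530943, 0.929542)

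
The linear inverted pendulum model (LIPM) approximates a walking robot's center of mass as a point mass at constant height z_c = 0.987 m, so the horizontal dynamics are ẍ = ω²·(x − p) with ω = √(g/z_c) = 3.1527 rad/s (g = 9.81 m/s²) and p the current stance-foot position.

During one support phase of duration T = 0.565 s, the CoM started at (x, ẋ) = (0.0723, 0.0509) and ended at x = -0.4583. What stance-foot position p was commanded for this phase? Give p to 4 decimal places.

p = 0.3534

ωT = 3.1527·0.565 = 1.781275; cosh(ωT) = 3.052924, sinh(ωT) = 2.884501
x(T) = p + (x₀−p)·cosh(ωT) + (ẋ₀/ω)·sinh(ωT) ⇒ p·(1 − cosh) = x(T) − x₀·cosh − (ẋ₀/ω)·sinh
numerator   = -0.4583 − (0.0723)·3.052924 − (0.0509/3.1527)·2.884501 = -0.725596
denominator = 1 − 3.052924 = -2.052924
p = -0.725596 / -2.052924 = 0.3534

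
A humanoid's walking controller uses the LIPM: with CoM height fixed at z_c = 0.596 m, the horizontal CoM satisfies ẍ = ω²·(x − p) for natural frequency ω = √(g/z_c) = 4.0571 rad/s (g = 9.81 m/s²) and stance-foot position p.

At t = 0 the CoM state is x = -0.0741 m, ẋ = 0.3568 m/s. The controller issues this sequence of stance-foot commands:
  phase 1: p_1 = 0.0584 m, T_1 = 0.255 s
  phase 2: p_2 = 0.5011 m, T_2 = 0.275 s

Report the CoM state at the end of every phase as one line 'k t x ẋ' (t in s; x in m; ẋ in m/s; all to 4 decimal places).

phase 1: p=0.0584, T=0.255, ωT=1.034560, cosh=1.584626, sinh=1.229243; start (x,ẋ)=(-0.074100, 0.356800) → end (x,ẋ)=(-0.043458, -0.095405)
phase 2: p=0.5011, T=0.275, ωT=1.115703, cosh=1.689698, sinh=1.362013; start (x,ẋ)=(-0.043458, -0.095405) → end (x,ẋ)=(-0.451066, -3.170334)

1 0.2550 -0.0435 -0.0954
2 0.5300 -0.4511 -3.1703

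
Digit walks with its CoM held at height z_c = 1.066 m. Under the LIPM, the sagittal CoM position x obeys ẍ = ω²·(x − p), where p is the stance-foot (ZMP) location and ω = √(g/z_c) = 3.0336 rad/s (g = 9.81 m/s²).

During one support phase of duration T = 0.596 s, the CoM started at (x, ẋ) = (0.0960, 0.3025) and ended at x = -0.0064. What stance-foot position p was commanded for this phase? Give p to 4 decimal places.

ωT = 3.0336·0.596 = 1.808026; cosh(ωT) = 3.131186, sinh(ωT) = 2.967209
x(T) = p + (x₀−p)·cosh(ωT) + (ẋ₀/ω)·sinh(ωT) ⇒ p·(1 − cosh) = x(T) − x₀·cosh − (ẋ₀/ω)·sinh
numerator   = -0.0064 − (0.0960)·3.131186 − (0.3025/3.0336)·2.967209 = -0.602874
denominator = 1 − 3.131186 = -2.131186
p = -0.602874 / -2.131186 = 0.2829

p = 0.2829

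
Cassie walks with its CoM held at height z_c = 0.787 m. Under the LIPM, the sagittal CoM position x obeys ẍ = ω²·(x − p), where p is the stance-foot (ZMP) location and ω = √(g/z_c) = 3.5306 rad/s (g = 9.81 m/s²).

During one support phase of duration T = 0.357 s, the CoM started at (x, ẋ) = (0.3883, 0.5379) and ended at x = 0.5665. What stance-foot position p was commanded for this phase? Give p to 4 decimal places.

ωT = 3.5306·0.357 = 1.260424; cosh(ωT) = 1.905226, sinh(ωT) = 1.621692
x(T) = p + (x₀−p)·cosh(ωT) + (ẋ₀/ω)·sinh(ωT) ⇒ p·(1 − cosh) = x(T) − x₀·cosh − (ẋ₀/ω)·sinh
numerator   = 0.5665 − (0.3883)·1.905226 − (0.5379/3.5306)·1.621692 = -0.420370
denominator = 1 − 1.905226 = -0.905226
p = -0.420370 / -0.905226 = 0.4644

p = 0.4644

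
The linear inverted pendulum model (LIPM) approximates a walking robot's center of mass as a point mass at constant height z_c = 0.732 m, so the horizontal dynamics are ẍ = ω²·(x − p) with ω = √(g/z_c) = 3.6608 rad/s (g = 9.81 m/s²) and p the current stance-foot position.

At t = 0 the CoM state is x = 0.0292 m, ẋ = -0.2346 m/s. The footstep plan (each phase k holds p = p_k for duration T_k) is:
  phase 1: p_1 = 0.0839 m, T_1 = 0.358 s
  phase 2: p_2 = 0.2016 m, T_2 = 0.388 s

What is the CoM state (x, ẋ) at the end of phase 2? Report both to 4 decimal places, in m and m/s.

x = -0.9674, ẋ = -4.1776

phase 1: p=0.0839, T=0.358, ωT=1.310566, cosh=1.988970, sinh=1.719303; start (x,ẋ)=(0.029200, -0.234600) → end (x,ẋ)=(-0.135077, -0.810896)
phase 2: p=0.2016, T=0.388, ωT=1.420390, cosh=2.190178, sinh=1.948558; start (x,ẋ)=(-0.135077, -0.810896) → end (x,ẋ)=(-0.967403, -4.177618)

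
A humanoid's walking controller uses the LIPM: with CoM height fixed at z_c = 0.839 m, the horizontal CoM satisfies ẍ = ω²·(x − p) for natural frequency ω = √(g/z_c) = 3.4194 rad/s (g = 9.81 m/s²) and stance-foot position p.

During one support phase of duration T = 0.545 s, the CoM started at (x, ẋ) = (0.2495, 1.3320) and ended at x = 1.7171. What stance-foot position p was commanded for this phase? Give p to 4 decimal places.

ωT = 3.4194·0.545 = 1.863573; cosh(ωT) = 3.300924, sinh(ωT) = 3.145806
x(T) = p + (x₀−p)·cosh(ωT) + (ẋ₀/ω)·sinh(ωT) ⇒ p·(1 − cosh) = x(T) − x₀·cosh − (ẋ₀/ω)·sinh
numerator   = 1.7171 − (0.2495)·3.300924 − (1.3320/3.4194)·3.145806 = -0.331904
denominator = 1 − 3.300924 = -2.300924
p = -0.331904 / -2.300924 = 0.1442

p = 0.1442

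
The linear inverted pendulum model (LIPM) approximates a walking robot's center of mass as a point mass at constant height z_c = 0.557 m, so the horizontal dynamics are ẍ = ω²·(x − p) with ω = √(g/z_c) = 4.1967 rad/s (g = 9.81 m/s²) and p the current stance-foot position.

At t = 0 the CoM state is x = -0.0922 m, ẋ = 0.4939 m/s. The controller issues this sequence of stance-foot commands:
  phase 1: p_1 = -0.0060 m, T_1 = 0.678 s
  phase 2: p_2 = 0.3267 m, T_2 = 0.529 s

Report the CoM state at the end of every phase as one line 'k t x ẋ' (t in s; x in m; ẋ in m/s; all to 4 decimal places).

phase 1: p=-0.0060, T=0.678, ωT=2.845363, cosh=8.632955, sinh=8.574842; start (x,ẋ)=(-0.092200, 0.493900) → end (x,ẋ)=(0.258993, 1.161820)
phase 2: p=0.3267, T=0.529, ωT=2.220054, cosh=4.658217, sinh=4.549614; start (x,ẋ)=(0.258993, 1.161820) → end (x,ẋ)=(1.270826, 4.119250)

1 0.6780 0.2590 1.1618
2 1.2070 1.2708 4.1193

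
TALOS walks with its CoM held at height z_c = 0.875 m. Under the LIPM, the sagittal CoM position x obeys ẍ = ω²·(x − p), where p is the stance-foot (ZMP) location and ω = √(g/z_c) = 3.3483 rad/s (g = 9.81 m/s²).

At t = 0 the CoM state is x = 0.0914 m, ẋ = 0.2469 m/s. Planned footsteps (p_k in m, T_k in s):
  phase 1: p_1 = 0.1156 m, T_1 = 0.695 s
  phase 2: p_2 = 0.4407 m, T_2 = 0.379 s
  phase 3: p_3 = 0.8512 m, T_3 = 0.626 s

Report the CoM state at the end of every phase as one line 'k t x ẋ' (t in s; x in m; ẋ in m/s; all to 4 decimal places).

1 0.6950 0.3647 0.8659
2 1.0740 0.7184 1.2448
3 1.7000 1.7920 3.3577

phase 1: p=0.1156, T=0.695, ωT=2.327068, cosh=5.172719, sinh=5.075137; start (x,ẋ)=(0.091400, 0.246900) → end (x,ẋ)=(0.364655, 0.865912)
phase 2: p=0.4407, T=0.379, ωT=1.269006, cosh=1.919212, sinh=1.638101; start (x,ẋ)=(0.364655, 0.865912) → end (x,ẋ)=(0.718387, 1.244774)
phase 3: p=0.8512, T=0.626, ωT=2.096036, cosh=4.128402, sinh=4.005459; start (x,ẋ)=(0.718387, 1.244774) → end (x,ẋ)=(1.791978, 3.357714)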